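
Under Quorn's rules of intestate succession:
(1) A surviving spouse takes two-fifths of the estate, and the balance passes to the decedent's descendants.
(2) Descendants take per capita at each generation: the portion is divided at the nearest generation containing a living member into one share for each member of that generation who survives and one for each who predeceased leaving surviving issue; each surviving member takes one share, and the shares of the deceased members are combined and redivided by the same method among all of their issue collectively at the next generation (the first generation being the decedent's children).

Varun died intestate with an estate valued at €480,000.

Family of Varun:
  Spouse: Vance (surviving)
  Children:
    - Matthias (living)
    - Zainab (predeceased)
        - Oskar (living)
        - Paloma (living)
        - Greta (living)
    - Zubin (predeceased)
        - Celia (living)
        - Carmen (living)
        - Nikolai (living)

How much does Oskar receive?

Oskar receives €32,000.

Vance takes two-fifths of €480,000 = €192,000. The remaining €288,000 passes to the descendants.
The descendants' portion (€288,000) is divided at the children's generation into 3 shares of €96,000. Matthias takes €96,000. The 2 shares of the deceased (Zainab and Zubin) are combined into a pool of €192,000.
That pool (€192,000) is divided at the grandchildren's generation equally among Oskar, Paloma, Greta, Celia, Carmen, and Nikolai: €32,000 each.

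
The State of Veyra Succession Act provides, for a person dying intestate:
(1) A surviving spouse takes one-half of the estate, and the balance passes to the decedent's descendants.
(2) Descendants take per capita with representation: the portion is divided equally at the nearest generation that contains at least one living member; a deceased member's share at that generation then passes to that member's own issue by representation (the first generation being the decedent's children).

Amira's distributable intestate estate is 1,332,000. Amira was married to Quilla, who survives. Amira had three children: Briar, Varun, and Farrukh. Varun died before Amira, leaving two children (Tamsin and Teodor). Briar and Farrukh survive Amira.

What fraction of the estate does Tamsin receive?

Tamsin receives 1/12 of the estate.

Quilla takes one-half of 1,332,000 = 666,000. The remaining 666,000 passes to the descendants.
The descendants' portion (666,000) is divided into 3 shares of 222,000: Briar and Farrukh each take 222,000; Varun's 222,000 share passes to Varun's issue.
Varun's share (222,000) is divided into 2 shares of 111,000: Tamsin and Teodor each take 111,000.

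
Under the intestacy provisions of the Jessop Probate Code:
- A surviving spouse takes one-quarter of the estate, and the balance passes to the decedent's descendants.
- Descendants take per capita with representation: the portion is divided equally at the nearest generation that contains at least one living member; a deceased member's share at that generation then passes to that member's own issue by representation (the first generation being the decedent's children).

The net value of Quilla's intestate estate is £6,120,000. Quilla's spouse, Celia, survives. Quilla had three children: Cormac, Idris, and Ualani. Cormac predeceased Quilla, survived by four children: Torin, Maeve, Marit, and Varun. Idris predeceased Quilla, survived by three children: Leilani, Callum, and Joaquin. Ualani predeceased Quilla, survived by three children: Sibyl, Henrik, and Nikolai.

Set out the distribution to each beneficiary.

Celia takes one-quarter of £6,120,000 = £1,530,000. The remaining £4,590,000 passes to the descendants.
No child survives, so the initial division is made at the grandchildren's generation.
The descendants' portion (£4,590,000) is divided into 10 shares of £459,000: Torin, Maeve, Marit, Varun, Leilani, Callum, Joaquin, Sibyl, Henrik, and Nikolai each take £459,000.

Celia: £1,530,000; Torin: £459,000; Maeve: £459,000; Marit: £459,000; Varun: £459,000; Leilani: £459,000; Callum: £459,000; Joaquin: £459,000; Sibyl: £459,000; Henrik: £459,000; Nikolai: £459,000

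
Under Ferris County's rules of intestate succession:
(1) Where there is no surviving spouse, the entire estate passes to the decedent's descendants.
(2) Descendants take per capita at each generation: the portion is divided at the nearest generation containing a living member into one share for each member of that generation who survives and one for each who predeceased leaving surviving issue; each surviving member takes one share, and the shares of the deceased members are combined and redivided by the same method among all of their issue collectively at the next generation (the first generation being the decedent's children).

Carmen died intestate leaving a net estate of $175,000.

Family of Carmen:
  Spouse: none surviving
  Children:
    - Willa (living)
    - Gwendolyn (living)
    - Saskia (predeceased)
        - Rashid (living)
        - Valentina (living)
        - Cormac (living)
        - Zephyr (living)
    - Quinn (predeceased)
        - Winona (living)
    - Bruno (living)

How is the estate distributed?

The entire $175,000 passes to the descendants.
That amount ($175,000) is divided at the children's generation into 5 shares of $35,000. Willa, Gwendolyn, and Bruno each take $35,000. The 2 shares of the deceased (Saskia and Quinn) are combined into a pool of $70,000.
That pool ($70,000) is divided at the grandchildren's generation equally among Rashid, Valentina, Cormac, Zephyr, and Winona: $14,000 each.

Willa: $35,000; Gwendolyn: $35,000; Rashid: $14,000; Valentina: $14,000; Cormac: $14,000; Zephyr: $14,000; Winona: $14,000; Bruno: $35,000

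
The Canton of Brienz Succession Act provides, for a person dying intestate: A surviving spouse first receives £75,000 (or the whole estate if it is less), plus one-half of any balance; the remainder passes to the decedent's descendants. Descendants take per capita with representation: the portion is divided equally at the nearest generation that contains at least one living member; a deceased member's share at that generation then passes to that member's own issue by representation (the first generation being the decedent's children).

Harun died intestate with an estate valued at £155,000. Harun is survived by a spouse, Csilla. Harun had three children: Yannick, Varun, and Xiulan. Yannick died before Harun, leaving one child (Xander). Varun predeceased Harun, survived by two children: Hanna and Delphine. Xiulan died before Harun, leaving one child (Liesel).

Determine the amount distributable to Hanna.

Csilla first takes £75,000, leaving a balance of £80,000. Csilla then takes one-half of the balance (£40,000), for a total of £115,000. The remaining £40,000 passes to the descendants.
No child survives, so the initial division is made at the grandchildren's generation.
The descendants' portion (£40,000) is divided into 4 shares of £10,000: Xander, Hanna, Delphine, and Liesel each take £10,000.

Hanna receives £10,000.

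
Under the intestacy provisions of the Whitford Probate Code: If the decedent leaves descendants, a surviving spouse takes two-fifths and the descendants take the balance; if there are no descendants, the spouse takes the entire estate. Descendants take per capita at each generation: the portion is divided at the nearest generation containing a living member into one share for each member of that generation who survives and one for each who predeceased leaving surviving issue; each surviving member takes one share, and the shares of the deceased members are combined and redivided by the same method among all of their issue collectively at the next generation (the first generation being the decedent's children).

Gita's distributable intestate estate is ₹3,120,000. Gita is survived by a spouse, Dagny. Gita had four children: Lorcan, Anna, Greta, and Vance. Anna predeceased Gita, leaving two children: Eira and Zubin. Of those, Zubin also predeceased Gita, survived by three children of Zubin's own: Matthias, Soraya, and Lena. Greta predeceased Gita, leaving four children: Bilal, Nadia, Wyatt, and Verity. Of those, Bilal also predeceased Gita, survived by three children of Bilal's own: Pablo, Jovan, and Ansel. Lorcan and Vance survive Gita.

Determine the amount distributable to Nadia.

Dagny takes two-fifths of ₹3,120,000 = ₹1,248,000. The remaining ₹1,872,000 passes to the descendants.
The descendants' portion (₹1,872,000) is divided at the children's generation into 4 shares of ₹468,000. Lorcan and Vance each take ₹468,000. The 2 shares of the deceased (Anna and Greta) are combined into a pool of ₹936,000.
That pool (₹936,000) is divided at the grandchildren's generation into 6 shares of ₹156,000. Eira, Nadia, Wyatt, and Verity each take ₹156,000. The 2 shares of the deceased (Zubin and Bilal) are combined into a pool of ₹312,000.
That pool (₹312,000) is divided at the great-grandchildren's generation equally among Matthias, Soraya, Lena, Pablo, Jovan, and Ansel: ₹52,000 each.

Nadia receives ₹156,000.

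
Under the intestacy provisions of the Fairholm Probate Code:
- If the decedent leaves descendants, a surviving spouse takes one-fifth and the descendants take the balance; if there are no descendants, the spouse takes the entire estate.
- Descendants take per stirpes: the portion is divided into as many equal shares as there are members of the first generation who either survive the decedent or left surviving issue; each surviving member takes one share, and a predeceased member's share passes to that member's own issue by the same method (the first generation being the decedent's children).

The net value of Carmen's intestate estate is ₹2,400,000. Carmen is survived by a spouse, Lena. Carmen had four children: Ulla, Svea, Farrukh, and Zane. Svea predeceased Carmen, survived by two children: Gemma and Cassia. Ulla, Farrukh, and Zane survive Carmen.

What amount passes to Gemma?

Lena takes one-fifth of ₹2,400,000 = ₹480,000. The remaining ₹1,920,000 passes to the descendants.
The descendants' portion (₹1,920,000) is divided into 4 shares of ₹480,000: Ulla, Farrukh, and Zane each take ₹480,000; Svea's ₹480,000 share passes to Svea's issue.
Svea's share (₹480,000) is divided into 2 shares of ₹240,000: Gemma and Cassia each take ₹240,000.

Gemma receives ₹240,000.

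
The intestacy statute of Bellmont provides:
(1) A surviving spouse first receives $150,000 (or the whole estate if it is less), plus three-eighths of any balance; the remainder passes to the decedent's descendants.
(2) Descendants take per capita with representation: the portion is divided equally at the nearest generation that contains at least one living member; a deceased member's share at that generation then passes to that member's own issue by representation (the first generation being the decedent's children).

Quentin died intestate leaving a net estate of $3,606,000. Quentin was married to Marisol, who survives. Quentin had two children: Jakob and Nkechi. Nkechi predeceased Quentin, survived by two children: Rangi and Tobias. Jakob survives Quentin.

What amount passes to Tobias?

Marisol first takes $150,000, leaving a balance of $3,456,000. Marisol then takes three-eighths of the balance ($1,296,000), for a total of $1,446,000. The remaining $2,160,000 passes to the descendants.
The descendants' portion ($2,160,000) is divided into 2 shares of $1,080,000: Jakob takes $1,080,000; Nkechi's $1,080,000 share passes to Nkechi's issue.
Nkechi's share ($1,080,000) is divided into 2 shares of $540,000: Rangi and Tobias each take $540,000.

Tobias receives $540,000.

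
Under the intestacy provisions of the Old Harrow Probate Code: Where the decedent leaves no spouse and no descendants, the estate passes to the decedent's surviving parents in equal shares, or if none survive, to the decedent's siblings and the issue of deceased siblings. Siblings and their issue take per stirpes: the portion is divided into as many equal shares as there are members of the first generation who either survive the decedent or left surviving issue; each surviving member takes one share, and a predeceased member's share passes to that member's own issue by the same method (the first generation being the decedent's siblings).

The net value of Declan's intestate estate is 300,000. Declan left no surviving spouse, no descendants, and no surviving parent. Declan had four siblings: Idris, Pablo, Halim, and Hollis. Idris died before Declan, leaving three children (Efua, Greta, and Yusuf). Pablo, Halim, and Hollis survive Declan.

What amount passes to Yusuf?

The entire 300,000 passes to the siblings and their issue.
That amount (300,000) is divided into 4 shares of 75,000: Pablo, Halim, and Hollis each take 75,000; Idris's 75,000 share passes to Idris's issue.
Idris's share (75,000) is divided into 3 shares of 25,000: Efua, Greta, and Yusuf each take 25,000.

Yusuf receives 25,000.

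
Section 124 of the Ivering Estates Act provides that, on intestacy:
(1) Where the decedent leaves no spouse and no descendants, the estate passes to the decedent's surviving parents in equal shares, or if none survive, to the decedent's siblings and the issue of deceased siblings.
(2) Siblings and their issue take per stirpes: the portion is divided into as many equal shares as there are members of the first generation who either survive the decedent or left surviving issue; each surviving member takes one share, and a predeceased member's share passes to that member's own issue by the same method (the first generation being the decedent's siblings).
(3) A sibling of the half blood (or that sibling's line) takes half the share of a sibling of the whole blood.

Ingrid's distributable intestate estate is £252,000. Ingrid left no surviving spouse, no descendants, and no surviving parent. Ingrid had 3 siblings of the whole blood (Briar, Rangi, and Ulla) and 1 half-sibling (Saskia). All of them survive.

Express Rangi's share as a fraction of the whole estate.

The entire £252,000 passes to the siblings and their issue.
Counting each half-blood sibling's line as half a unit, there are 7/2 units in £252,000, so one unit is £72,000. Whole-blood lines (Briar, Rangi, and Ulla) take £72,000 each; half-blood lines (Saskia) take £36,000 each.

Rangi receives 2/7 of the estate.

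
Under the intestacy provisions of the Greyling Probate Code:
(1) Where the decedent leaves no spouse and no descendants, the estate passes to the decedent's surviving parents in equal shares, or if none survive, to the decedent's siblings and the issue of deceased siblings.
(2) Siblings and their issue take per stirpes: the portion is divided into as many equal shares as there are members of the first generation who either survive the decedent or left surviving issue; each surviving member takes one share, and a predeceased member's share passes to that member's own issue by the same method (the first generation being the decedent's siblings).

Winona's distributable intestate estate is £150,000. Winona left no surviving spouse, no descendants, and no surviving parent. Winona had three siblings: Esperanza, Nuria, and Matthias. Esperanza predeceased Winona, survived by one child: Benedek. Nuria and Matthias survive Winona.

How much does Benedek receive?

Benedek receives £50,000.

The entire £150,000 passes to the siblings and their issue.
That amount (£150,000) is divided into 3 shares of £50,000: Nuria and Matthias each take £50,000; Esperanza's £50,000 share passes to Esperanza's issue.
Esperanza's share (£50,000) passes entirely to Benedek.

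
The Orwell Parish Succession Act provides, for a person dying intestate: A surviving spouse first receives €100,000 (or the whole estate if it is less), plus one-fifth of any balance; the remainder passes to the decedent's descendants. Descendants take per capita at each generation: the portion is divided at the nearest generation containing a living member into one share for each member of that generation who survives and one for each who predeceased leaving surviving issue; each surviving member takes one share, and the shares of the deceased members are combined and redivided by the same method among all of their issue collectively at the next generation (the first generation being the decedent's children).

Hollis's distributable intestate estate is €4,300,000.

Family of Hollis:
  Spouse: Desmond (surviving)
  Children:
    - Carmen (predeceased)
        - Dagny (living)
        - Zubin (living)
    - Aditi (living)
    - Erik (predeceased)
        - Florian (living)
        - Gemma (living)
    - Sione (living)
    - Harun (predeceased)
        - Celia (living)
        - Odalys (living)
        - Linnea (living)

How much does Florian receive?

Florian receives €288,000.

Desmond first takes €100,000, leaving a balance of €4,200,000. Desmond then takes one-fifth of the balance (€840,000), for a total of €940,000. The remaining €3,360,000 passes to the descendants.
The descendants' portion (€3,360,000) is divided at the children's generation into 5 shares of €672,000. Aditi and Sione each take €672,000. The 3 shares of the deceased (Carmen, Erik, and Harun) are combined into a pool of €2,016,000.
That pool (€2,016,000) is divided at the grandchildren's generation equally among Dagny, Zubin, Florian, Gemma, Celia, Odalys, and Linnea: €288,000 each.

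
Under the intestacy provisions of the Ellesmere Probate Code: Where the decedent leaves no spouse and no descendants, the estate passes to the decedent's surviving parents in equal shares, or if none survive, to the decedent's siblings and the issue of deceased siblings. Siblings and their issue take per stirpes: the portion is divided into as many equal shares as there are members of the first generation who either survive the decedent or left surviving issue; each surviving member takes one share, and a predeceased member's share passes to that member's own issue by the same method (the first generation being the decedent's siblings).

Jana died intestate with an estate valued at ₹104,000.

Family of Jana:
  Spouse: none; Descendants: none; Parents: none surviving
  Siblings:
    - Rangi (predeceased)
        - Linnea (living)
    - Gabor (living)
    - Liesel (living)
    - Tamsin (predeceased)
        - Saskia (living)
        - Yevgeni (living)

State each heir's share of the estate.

The entire ₹104,000 passes to the siblings and their issue.
That amount (₹104,000) is divided into 4 shares of ₹26,000: Gabor and Liesel each take ₹26,000; Rangi's ₹26,000 share passes to Rangi's issue; Tamsin's ₹26,000 share passes to Tamsin's issue.
Rangi's share (₹26,000) passes entirely to Linnea.
Tamsin's share (₹26,000) is divided into 2 shares of ₹13,000: Saskia and Yevgeni each take ₹13,000.

Linnea: ₹26,000; Gabor: ₹26,000; Liesel: ₹26,000; Saskia: ₹13,000; Yevgeni: ₹13,000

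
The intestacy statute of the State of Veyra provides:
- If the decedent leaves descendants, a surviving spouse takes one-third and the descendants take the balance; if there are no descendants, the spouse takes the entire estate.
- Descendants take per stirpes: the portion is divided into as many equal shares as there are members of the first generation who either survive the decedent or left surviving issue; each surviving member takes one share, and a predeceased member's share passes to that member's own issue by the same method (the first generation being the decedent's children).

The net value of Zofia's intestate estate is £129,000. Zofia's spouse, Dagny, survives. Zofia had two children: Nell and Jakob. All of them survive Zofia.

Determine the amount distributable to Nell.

Nell receives £43,000.

Dagny takes one-third of £129,000 = £43,000. The remaining £86,000 passes to the descendants.
The descendants' portion (£86,000) is divided into 2 shares of £43,000: Nell and Jakob each take £43,000.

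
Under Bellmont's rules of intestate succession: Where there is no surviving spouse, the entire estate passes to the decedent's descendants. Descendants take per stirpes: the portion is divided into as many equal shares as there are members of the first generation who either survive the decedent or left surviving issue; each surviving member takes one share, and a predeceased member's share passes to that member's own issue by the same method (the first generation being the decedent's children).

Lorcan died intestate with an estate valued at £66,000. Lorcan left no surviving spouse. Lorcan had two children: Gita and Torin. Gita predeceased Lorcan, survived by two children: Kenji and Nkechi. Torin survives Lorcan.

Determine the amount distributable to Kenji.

The entire £66,000 passes to the descendants.
That amount (£66,000) is divided into 2 shares of £33,000: Torin takes £33,000; Gita's £33,000 share passes to Gita's issue.
Gita's share (£33,000) is divided into 2 shares of £16,500: Kenji and Nkechi each take £16,500.

Kenji receives £16,500.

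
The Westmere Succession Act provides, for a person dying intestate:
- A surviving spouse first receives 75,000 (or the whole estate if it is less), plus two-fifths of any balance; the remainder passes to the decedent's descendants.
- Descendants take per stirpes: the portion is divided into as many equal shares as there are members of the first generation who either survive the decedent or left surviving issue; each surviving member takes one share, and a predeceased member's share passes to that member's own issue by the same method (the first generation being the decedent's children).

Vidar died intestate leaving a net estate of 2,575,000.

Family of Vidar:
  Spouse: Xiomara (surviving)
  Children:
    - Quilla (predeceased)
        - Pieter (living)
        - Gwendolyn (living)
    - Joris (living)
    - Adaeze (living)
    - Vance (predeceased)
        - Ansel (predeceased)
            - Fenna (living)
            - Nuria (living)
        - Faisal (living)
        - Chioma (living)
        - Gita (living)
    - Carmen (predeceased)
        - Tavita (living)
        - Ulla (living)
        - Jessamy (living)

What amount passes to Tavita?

Xiomara first takes 75,000, leaving a balance of 2,500,000. Xiomara then takes two-fifths of the balance (1,000,000), for a total of 1,075,000. The remaining 1,500,000 passes to the descendants.
The descendants' portion (1,500,000) is divided into 5 shares of 300,000: Joris and Adaeze each take 300,000; Quilla's 300,000 share passes to Quilla's issue; Vance's 300,000 share passes to Vance's issue; Carmen's 300,000 share passes to Carmen's issue.
Quilla's share (300,000) is divided into 2 shares of 150,000: Pieter and Gwendolyn each take 150,000.
Vance's share (300,000) is divided into 4 shares of 75,000: Faisal, Chioma, and Gita each take 75,000; Ansel's 75,000 share passes to Ansel's issue.
Ansel's share (75,000) is divided into 2 shares of 37,500: Fenna and Nuria each take 37,500.
Carmen's share (300,000) is divided into 3 shares of 100,000: Tavita, Ulla, and Jessamy each take 100,000.

Tavita receives 100,000.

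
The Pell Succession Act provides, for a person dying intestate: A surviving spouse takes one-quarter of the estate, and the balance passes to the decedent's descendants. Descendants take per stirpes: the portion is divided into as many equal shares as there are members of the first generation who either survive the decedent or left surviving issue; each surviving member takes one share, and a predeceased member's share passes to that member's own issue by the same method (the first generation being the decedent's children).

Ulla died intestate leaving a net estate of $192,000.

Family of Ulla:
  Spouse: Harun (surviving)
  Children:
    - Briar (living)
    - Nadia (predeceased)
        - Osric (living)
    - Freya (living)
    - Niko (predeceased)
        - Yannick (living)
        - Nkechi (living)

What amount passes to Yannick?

Harun takes one-quarter of $192,000 = $48,000. The remaining $144,000 passes to the descendants.
The descendants' portion ($144,000) is divided into 4 shares of $36,000: Briar and Freya each take $36,000; Nadia's $36,000 share passes to Nadia's issue; Niko's $36,000 share passes to Niko's issue.
Nadia's share ($36,000) passes entirely to Osric.
Niko's share ($36,000) is divided into 2 shares of $18,000: Yannick and Nkechi each take $18,000.

Yannick receives $18,000.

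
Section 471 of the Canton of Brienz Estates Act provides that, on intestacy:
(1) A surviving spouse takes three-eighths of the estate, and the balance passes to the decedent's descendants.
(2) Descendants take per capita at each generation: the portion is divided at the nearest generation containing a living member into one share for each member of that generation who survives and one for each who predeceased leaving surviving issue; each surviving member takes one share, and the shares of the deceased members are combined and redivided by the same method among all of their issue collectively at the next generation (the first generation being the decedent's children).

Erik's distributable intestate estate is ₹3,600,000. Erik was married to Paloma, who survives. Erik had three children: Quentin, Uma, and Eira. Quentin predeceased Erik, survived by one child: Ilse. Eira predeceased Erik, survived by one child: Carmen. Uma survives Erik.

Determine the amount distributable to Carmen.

Carmen receives ₹750,000.

Paloma takes three-eighths of ₹3,600,000 = ₹1,350,000. The remaining ₹2,250,000 passes to the descendants.
The descendants' portion (₹2,250,000) is divided at the children's generation into 3 shares of ₹750,000. Uma takes ₹750,000. The 2 shares of the deceased (Quentin and Eira) are combined into a pool of ₹1,500,000.
That pool (₹1,500,000) is divided at the grandchildren's generation equally among Ilse and Carmen: ₹750,000 each.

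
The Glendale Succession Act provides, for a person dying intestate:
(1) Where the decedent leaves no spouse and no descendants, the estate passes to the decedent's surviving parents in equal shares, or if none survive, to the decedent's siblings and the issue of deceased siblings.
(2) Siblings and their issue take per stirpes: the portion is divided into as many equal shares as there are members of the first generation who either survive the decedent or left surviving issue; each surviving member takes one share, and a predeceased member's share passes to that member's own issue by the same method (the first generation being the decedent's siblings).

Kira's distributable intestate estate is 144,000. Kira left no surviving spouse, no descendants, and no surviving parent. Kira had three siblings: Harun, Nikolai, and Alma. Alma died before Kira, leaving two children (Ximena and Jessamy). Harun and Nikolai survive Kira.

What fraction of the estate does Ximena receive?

The entire 144,000 passes to the siblings and their issue.
That amount (144,000) is divided into 3 shares of 48,000: Harun and Nikolai each take 48,000; Alma's 48,000 share passes to Alma's issue.
Alma's share (48,000) is divided into 2 shares of 24,000: Ximena and Jessamy each take 24,000.

Ximena receives 1/6 of the estate.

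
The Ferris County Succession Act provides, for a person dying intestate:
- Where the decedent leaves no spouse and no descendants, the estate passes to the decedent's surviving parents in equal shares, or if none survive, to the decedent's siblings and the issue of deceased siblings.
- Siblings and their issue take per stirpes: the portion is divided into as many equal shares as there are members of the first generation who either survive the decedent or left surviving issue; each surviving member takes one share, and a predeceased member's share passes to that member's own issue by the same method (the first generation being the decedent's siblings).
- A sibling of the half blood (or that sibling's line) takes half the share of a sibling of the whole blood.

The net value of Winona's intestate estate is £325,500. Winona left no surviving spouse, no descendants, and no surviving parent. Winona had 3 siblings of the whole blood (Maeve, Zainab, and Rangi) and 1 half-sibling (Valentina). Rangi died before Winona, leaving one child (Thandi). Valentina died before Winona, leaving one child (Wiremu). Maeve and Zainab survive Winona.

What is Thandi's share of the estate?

Thandi receives £93,000.

The entire £325,500 passes to the siblings and their issue.
Counting each half-blood sibling's line as half a unit, there are 7/2 units in £325,500, so one unit is £93,000. Whole-blood lines (Maeve, Zainab, and Rangi) take £93,000 each; half-blood lines (Valentina) take £46,500 each.
Rangi's share (£93,000) passes entirely to Thandi.
Valentina's share (£46,500) passes entirely to Wiremu.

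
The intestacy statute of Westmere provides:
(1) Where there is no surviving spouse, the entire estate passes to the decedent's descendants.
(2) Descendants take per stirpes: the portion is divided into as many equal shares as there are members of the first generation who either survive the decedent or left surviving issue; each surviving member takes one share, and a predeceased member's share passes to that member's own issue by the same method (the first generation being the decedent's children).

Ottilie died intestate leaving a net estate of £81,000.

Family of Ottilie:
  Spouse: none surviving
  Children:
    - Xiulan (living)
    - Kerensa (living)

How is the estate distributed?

Xiulan: £40,500; Kerensa: £40,500

The entire £81,000 passes to the descendants.
That amount (£81,000) is divided into 2 shares of £40,500: Xiulan and Kerensa each take £40,500.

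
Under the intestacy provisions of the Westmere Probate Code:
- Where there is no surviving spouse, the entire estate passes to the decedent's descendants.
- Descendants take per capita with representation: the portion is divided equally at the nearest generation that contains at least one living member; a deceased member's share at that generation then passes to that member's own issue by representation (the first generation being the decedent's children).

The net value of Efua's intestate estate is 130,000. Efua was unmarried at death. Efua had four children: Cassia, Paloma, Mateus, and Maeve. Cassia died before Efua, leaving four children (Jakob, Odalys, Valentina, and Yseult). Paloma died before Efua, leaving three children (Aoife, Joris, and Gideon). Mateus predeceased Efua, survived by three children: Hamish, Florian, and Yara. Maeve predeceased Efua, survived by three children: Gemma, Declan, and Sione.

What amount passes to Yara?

Yara receives 10,000.

The entire 130,000 passes to the descendants.
No child survives, so the initial division is made at the grandchildren's generation.
That amount (130,000) is divided into 13 shares of 10,000: Jakob, Odalys, Valentina, Yseult, Aoife, Joris, Gideon, Hamish, Florian, Yara, Gemma, Declan, and Sione each take 10,000.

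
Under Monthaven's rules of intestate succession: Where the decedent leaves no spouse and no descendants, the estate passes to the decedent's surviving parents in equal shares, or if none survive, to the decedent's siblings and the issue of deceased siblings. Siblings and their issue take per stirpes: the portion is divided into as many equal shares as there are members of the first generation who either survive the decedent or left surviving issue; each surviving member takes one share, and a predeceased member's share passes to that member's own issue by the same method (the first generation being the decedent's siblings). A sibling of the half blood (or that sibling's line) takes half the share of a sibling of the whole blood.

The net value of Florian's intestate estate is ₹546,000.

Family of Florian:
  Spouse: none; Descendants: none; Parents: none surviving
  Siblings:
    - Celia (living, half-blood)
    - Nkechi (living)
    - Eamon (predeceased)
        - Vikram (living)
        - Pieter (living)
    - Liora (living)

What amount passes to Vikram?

The entire ₹546,000 passes to the siblings and their issue.
Counting each half-blood sibling's line as half a unit, there are 7/2 units in ₹546,000, so one unit is ₹156,000. Whole-blood lines (Nkechi, Eamon, and Liora) take ₹156,000 each; half-blood lines (Celia) take ₹78,000 each.
Eamon's share (₹156,000) is divided into 2 shares of ₹78,000: Vikram and Pieter each take ₹78,000.

Vikram receives ₹78,000.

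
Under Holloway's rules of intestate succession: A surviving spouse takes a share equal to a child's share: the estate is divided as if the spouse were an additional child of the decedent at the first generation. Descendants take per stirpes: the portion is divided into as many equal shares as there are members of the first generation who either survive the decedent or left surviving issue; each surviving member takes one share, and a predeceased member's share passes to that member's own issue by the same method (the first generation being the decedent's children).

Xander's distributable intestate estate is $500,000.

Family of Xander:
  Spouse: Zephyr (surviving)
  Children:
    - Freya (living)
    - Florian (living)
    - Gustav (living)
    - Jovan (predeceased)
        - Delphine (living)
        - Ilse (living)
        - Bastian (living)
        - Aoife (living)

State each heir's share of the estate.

The spouse counts as an additional share at the children's level, so there are 5 primary shares of $100,000. Zephyr takes one such share ($100,000).
The children's combined portion ($400,000) is divided into 4 shares of $100,000: Freya, Florian, and Gustav each take $100,000; Jovan's $100,000 share passes to Jovan's issue.
Jovan's share ($100,000) is divided into 4 shares of $25,000: Delphine, Ilse, Bastian, and Aoife each take $25,000.

Zephyr: $100,000; Freya: $100,000; Florian: $100,000; Gustav: $100,000; Delphine: $25,000; Ilse: $25,000; Bastian: $25,000; Aoife: $25,000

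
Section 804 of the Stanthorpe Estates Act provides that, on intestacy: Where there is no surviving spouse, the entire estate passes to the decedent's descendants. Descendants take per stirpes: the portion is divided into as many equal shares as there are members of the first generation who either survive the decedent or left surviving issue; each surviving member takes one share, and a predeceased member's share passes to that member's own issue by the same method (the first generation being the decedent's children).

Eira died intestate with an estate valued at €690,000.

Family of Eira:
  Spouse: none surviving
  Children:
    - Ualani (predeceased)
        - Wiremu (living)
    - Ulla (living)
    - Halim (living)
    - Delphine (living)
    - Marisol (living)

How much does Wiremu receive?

The entire €690,000 passes to the descendants.
That amount (€690,000) is divided into 5 shares of €138,000: Ulla, Halim, Delphine, and Marisol each take €138,000; Ualani's €138,000 share passes to Ualani's issue.
Ualani's share (€138,000) passes entirely to Wiremu.

Wiremu receives €138,000.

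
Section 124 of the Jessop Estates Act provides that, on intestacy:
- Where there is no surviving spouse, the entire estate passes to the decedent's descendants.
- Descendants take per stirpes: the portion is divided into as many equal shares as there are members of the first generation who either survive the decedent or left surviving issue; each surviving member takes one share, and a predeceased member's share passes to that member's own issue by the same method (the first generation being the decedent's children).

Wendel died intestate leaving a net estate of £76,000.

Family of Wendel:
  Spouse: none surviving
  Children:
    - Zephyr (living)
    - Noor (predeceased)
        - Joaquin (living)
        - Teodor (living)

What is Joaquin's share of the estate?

Joaquin receives £19,000.

The entire £76,000 passes to the descendants.
That amount (£76,000) is divided into 2 shares of £38,000: Zephyr takes £38,000; Noor's £38,000 share passes to Noor's issue.
Noor's share (£38,000) is divided into 2 shares of £19,000: Joaquin and Teodor each take £19,000.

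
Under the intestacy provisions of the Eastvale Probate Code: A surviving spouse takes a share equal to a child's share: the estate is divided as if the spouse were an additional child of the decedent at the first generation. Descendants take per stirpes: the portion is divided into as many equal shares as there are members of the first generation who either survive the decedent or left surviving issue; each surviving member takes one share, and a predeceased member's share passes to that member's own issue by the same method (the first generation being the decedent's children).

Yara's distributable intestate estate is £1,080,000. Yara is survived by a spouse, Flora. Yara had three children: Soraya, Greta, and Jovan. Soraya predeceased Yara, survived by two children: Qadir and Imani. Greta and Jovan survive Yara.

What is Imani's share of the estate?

Imani receives £135,000.

The spouse counts as an additional share at the children's level, so there are 4 primary shares of £270,000. Flora takes one such share (£270,000).
The children's combined portion (£810,000) is divided into 3 shares of £270,000: Greta and Jovan each take £270,000; Soraya's £270,000 share passes to Soraya's issue.
Soraya's share (£270,000) is divided into 2 shares of £135,000: Qadir and Imani each take £135,000.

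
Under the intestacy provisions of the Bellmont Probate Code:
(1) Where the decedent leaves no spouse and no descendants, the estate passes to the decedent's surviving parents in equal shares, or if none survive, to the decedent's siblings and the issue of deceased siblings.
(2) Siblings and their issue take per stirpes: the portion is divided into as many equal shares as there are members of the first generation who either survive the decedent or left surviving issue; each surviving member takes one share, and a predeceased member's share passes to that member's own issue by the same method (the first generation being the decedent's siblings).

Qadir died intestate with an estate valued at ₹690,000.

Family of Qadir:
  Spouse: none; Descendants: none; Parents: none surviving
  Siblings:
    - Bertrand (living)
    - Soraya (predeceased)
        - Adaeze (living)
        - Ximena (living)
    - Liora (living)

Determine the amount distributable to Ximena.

The entire ₹690,000 passes to the siblings and their issue.
That amount (₹690,000) is divided into 3 shares of ₹230,000: Bertrand and Liora each take ₹230,000; Soraya's ₹230,000 share passes to Soraya's issue.
Soraya's share (₹230,000) is divided into 2 shares of ₹115,000: Adaeze and Ximena each take ₹115,000.

Ximena receives ₹115,000.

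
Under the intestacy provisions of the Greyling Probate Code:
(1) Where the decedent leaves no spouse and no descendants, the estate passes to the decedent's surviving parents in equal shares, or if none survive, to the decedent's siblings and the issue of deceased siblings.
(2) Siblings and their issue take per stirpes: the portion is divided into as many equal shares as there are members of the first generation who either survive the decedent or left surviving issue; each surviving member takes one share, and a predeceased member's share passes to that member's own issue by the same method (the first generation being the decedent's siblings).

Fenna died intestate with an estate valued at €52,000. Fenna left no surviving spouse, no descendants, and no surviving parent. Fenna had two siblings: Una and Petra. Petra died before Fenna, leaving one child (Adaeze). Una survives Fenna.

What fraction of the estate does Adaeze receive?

Adaeze receives 1/2 of the estate.

The entire €52,000 passes to the siblings and their issue.
That amount (€52,000) is divided into 2 shares of €26,000: Una takes €26,000; Petra's €26,000 share passes to Petra's issue.
Petra's share (€26,000) passes entirely to Adaeze.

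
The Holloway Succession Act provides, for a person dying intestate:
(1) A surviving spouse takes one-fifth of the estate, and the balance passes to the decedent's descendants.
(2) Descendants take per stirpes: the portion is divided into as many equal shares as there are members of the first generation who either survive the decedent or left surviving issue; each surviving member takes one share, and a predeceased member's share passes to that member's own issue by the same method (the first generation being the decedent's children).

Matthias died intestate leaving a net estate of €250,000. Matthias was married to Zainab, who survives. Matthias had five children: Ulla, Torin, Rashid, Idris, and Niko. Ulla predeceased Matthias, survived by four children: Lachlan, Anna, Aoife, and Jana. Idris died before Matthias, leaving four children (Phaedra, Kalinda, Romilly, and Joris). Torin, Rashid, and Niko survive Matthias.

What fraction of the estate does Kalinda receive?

Kalinda receives 1/25 of the estate.

Zainab takes one-fifth of €250,000 = €50,000. The remaining €200,000 passes to the descendants.
The descendants' portion (€200,000) is divided into 5 shares of €40,000: Torin, Rashid, and Niko each take €40,000; Ulla's €40,000 share passes to Ulla's issue; Idris's €40,000 share passes to Idris's issue.
Ulla's share (€40,000) is divided into 4 shares of €10,000: Lachlan, Anna, Aoife, and Jana each take €10,000.
Idris's share (€40,000) is divided into 4 shares of €10,000: Phaedra, Kalinda, Romilly, and Joris each take €10,000.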